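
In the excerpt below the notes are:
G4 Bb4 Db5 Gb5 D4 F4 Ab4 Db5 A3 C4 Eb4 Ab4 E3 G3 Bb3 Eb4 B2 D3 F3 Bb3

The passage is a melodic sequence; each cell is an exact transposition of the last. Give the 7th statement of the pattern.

Unit = 4 notes; the statements start on G4, D4, A3, E3, B2, moving down a 4th each time.
Carrying on: F#2 → C#2.
Statement 7 starts on C#2 and keeps the same exact contour: C#2 E2 G2 C3.

C#2 E2 G2 C3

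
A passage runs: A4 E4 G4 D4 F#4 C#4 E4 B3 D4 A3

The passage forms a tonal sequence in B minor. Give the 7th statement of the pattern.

B3 F#3

The 2-note cells begin on A4, G4, F#4, E4, D4 — each down a 2nd from the last.
Carrying on: C#4 → B3.
From B3 the diatonic shape gives B3 F#3.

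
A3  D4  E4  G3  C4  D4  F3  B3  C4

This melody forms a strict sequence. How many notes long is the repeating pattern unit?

There are 9 notes; a 3-note unit gives 3 cells:
A3 D4 E4 | G3 C4 D4 | F3 B3 C4
That's a consistent down a 2nd shift per cell, and no other grouping gives one.

3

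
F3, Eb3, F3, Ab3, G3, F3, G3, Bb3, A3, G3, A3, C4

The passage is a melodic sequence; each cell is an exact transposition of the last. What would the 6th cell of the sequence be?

Taking 4-note groups, the heads are F3, G3, A3: the pattern moves up a 2nd.
Carrying on: B3 → C#4 → D#4.
Statement 6 starts on D#4 and keeps the same exact contour: D#4 C#4 D#4 F#4.

D#4 C#4 D#4 F#4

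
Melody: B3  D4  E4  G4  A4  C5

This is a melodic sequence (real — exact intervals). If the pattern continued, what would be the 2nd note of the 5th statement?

Grouping in 2s, the 2nd note of each cell is D4, G4, C5.
Carrying that up a 4th forward: F5 → Bb5.

Bb5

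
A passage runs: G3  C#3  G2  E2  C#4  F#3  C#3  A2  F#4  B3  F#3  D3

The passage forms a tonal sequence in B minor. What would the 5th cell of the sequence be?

Taking 4-note groups, the heads are G3, C#4, F#4: the pattern moves up a 4th.
Carrying on: B4 → E5.
Statement 5 starts on E5 and keeps the same diatonic contour: E5 A4 E4 C#4.

E5 A4 E4 C#4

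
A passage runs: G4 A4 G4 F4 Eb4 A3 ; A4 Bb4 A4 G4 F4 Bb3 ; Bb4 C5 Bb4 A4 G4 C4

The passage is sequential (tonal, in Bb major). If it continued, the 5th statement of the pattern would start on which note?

D5

The 6-note cells begin on G4, A4, Bb4 — each up a 2nd from the last.
Continuing: C5 → D5. Statement 5 starts on D5.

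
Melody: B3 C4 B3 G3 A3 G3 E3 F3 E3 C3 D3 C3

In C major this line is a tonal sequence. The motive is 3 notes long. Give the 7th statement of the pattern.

Unit = 3 notes; the statements start on B3, G3, E3, C3, moving down a 3rd each time.
Extending down a 3rd: A2 → F2 → D2.
So cell 7 is D2 E2 D2.

D2 E2 D2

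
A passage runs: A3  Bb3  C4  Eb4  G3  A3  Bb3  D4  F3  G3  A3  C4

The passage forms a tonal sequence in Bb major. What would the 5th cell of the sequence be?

Unit = 4 notes; the statements start on A3, G3, F3, moving down a 2nd each time.
Extending down a 2nd: Eb3 → D3.
Statement 5 starts on D3 and keeps the same diatonic contour: D3 Eb3 F3 A3.

D3 Eb3 F3 A3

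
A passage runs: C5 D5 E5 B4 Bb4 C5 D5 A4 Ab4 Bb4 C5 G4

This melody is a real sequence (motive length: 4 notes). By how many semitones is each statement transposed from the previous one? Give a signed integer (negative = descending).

Taking 4-note groups, the heads are C5, Bb4, Ab4: the pattern moves down a 2nd.
C5→Bb4 is 70 − 72 = -2 semitones.

-2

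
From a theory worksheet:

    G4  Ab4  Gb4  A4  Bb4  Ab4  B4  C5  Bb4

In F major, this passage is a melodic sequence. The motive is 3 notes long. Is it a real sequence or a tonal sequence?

Each cell has the same semitone pattern (1, -2) — intervals are preserved exactly.
And Ab4 lies outside F major, so the sequence is real rather than tonal.

real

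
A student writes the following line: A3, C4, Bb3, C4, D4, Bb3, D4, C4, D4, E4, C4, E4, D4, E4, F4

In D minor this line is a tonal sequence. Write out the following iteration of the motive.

D4 F4 E4 F4 G4

The 5-note cells begin on A3, Bb3, C4 — each up a 2nd from the last.
Statement 4 starts on D4 and keeps the same diatonic contour: D4 F4 E4 F4 G4.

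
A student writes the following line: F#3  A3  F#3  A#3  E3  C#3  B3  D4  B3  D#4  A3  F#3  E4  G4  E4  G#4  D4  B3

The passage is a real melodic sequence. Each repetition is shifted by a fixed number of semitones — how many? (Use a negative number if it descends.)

5

With a 6-note motive the entries are F#3, B3, E4, each up a 4th from the previous.
Counting half-steps from F#3 to B3: 5.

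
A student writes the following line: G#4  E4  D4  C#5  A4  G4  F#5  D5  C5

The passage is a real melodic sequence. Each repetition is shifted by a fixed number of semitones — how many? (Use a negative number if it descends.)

5

Taking 3-note groups, the heads are G#4, C#5, F#5: the pattern moves up a 4th.
G#4 to C#5 spans +5 semitones.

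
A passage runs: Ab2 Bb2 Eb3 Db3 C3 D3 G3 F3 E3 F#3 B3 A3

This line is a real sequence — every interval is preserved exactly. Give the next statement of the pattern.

G#3 A#3 D#4 C#4

Taking 4-note groups, the heads are Ab2, C3, E3: the pattern moves up a 3rd.
So cell 4 is G#3 A#3 D#4 C#4.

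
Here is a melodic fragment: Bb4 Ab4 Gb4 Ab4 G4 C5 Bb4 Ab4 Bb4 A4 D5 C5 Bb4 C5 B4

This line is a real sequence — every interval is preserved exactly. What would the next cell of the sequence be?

E5 D5 C5 D5 C#5

With a 5-note motive the entries are Bb4, C5, D5, each up a 2nd from the previous.
So cell 4 is E5 D5 C5 D5 C#5.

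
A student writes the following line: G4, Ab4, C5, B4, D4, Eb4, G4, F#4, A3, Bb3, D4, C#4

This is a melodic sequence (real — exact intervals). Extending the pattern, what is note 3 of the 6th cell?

B2

Grouping in 4s, the 3rd note of each cell is C5, G4, D4.
Each moves down a 4th. Continuing: A3 → E3 → B2.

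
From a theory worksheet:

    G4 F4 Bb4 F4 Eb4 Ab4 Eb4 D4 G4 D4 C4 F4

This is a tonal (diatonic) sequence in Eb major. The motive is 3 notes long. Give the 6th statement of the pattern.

Bb3 Ab3 D4

Taking 3-note groups, the heads are G4, F4, Eb4, D4: the pattern moves down a 2nd.
Continuing the starts: C4 → Bb3.
From Bb3 the diatonic shape gives Bb3 Ab3 D4.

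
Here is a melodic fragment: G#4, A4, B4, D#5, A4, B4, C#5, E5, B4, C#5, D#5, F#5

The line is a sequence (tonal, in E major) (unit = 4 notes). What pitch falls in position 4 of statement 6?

With 4-note cells, note 4 of each statement runs D#5, E5, F#5.
Each moves up a 2nd. Continuing: G#5 → A5 → B5.

B5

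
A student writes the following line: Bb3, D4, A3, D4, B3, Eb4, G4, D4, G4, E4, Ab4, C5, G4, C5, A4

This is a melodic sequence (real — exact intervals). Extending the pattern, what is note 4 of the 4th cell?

The unit is 5 notes. Position-4 pitches of the 3 shown cells: D4, G4, C5.
From C5, up a 4th gives F5.

F5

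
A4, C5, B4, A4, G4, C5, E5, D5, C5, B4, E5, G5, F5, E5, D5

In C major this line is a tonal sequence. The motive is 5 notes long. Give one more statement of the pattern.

Taking 5-note groups, the heads are A4, C5, E5: the pattern moves up a 3rd.
Statement 4 starts on G5 and keeps the same diatonic contour: G5 B5 A5 G5 F5.

G5 B5 A5 G5 F5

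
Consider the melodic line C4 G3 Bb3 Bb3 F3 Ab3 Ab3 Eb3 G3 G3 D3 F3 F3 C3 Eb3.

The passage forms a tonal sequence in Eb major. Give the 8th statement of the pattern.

C3 G2 Bb2

With a 3-note motive the entries are C4, Bb3, Ab3, G3, F3, each down a 2nd from the previous.
Extending down a 2nd: Eb3 → D3 → C3.
Statement 8 starts on C3 and keeps the same diatonic contour: C3 G2 Bb2.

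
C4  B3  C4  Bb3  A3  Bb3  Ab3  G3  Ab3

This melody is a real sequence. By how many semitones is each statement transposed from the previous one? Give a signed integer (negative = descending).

-2

Taking 3-note groups, the heads are C4, Bb3, Ab3: the pattern moves down a 2nd.
C4→Bb3 is 58 − 60 = -2 semitones.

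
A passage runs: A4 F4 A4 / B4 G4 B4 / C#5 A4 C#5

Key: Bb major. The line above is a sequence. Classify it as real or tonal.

real

Each cell has the same semitone pattern (-4, 4) — intervals are preserved exactly.
And B4 lies outside Bb major, so the sequence is real rather than tonal.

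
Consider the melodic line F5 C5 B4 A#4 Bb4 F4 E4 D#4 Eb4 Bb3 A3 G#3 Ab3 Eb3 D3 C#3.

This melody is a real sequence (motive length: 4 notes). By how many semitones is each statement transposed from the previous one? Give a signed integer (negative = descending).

-7

Taking 4-note groups, the heads are F5, Bb4, Eb4, Ab3: the pattern moves down a 5th.
F5→Bb4 is 70 − 77 = -7 semitones.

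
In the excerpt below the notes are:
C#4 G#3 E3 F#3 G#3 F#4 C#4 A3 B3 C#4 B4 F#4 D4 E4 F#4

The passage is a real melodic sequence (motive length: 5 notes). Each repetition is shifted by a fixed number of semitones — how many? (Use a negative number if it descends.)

5

With a 5-note motive the entries are C#4, F#4, B4, each up a 4th from the previous.
C#4 to F#4 spans +5 semitones.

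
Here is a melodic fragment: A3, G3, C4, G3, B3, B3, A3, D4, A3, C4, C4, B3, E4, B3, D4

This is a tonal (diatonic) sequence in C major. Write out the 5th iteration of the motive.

E4 D4 G4 D4 F4

Taking 5-note groups, the heads are A3, B3, C4: the pattern moves up a 2nd.
Continuing the starts: D4 → E4.
Statement 5 starts on E4 and keeps the same diatonic contour: E4 D4 G4 D4 F4.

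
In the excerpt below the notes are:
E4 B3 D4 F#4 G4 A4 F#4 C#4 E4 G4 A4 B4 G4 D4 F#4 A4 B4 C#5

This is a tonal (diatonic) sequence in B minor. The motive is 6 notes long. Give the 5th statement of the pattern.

B4 F#4 A4 C#5 D5 E5

Taking 6-note groups, the heads are E4, F#4, G4: the pattern moves up a 2nd.
Continuing the starts: A4 → B4.
From B4 the diatonic shape gives B4 F#4 A4 C#5 D5 E5.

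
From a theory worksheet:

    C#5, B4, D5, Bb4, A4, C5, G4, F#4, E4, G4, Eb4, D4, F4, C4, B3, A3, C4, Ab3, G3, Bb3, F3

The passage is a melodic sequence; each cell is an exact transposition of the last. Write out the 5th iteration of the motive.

A2 G2 Bb2 Gb2 F2 Ab2 Eb2

With a 7-note motive the entries are C#5, F#4, B3, each down a 5th from the previous.
Carrying on: E3 → A2.
So cell 5 is A2 G2 Bb2 Gb2 F2 Ab2 Eb2.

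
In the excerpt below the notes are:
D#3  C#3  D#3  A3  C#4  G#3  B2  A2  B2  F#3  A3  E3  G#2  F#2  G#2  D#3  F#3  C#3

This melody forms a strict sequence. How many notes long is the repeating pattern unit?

6

There are 18 notes; a 6-note unit gives 3 cells:
D#3 C#3 D#3 A3 C#4 G#3 | B2 A2 B2 F#3 A3 E3 | G#2 F#2 G#2 D#3 F#3 C#3
That's a consistent down a 3rd shift per cell, and no other grouping gives one.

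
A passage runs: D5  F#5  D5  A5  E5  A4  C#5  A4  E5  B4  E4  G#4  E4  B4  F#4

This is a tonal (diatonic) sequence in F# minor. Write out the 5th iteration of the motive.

F#3 A3 F#3 C#4 G#3

Unit = 5 notes; the statements start on D5, A4, E4, moving down a 4th each time.
Extending down a 4th: B3 → F#3.
From F#3 the diatonic shape gives F#3 A3 F#3 C#4 G#3.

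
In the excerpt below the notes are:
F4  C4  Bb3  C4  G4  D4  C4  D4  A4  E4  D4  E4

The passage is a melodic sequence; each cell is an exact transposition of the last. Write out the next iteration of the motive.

B4 F#4 E4 F#4

Unit = 4 notes; the statements start on F4, G4, A4, moving up a 2nd each time.
Statement 4 starts on B4 and keeps the same exact contour: B4 F#4 E4 F#4.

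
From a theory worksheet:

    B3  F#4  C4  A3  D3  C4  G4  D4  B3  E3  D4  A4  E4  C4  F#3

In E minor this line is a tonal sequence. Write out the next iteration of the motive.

Taking 5-note groups, the heads are B3, C4, D4: the pattern moves up a 2nd.
Statement 4 starts on E4 and keeps the same diatonic contour: E4 B4 F#4 D4 G3.

E4 B4 F#4 D4 G3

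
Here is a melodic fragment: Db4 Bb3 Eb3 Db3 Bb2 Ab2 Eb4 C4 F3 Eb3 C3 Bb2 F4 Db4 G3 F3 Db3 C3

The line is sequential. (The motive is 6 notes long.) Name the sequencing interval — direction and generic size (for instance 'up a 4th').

up a 2nd

Unit = 6 notes; the statements start on Db4, Eb4, F4, moving up a 2nd each time.
From Db4 to Eb4: up a 2nd.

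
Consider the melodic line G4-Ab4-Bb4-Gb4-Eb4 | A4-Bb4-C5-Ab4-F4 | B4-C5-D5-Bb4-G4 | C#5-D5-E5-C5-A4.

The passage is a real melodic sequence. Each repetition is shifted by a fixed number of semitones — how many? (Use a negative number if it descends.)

The 5-note cells begin on G4, A4, B4, C#5 — each up a 2nd from the last.
Counting half-steps from G4 to A4: 2.

2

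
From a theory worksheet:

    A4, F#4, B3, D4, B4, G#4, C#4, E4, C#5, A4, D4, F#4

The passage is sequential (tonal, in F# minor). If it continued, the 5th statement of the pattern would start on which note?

Unit = 4 notes; the statements start on A4, B4, C#5, moving up a 2nd each time.
Extending the heads up a 2nd: D5 → E5.

E5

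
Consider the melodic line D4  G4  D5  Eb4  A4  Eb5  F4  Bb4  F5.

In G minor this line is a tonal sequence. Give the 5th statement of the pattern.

A4 D5 A5

Taking 3-note groups, the heads are D4, Eb4, F4: the pattern moves up a 2nd.
Continuing the starts: G4 → A4.
So cell 5 is A4 D5 A5.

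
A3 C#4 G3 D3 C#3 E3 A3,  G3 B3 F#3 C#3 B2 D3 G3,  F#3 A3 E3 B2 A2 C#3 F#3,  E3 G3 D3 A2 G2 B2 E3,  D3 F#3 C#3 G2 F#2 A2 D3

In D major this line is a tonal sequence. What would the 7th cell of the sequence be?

B2 D3 A2 E2 D2 F#2 B2

Taking 7-note groups, the heads are A3, G3, F#3, E3, D3: the pattern moves down a 2nd.
Continuing the starts: C#3 → B2.
Statement 7 starts on B2 and keeps the same diatonic contour: B2 D3 A2 E2 D2 F#2 B2.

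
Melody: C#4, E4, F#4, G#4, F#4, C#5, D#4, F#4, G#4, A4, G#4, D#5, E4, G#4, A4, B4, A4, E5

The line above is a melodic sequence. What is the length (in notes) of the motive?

Try groups of 6 (3 cells in 18 notes):
C#4 E4 F#4 G#4 F#4 C#5 | D#4 F#4 G#4 A4 G#4 D#5 | E4 G#4 A4 B4 A4 E5
Every group is a transposition up a 2nd of the one before; no shorter unit works.

6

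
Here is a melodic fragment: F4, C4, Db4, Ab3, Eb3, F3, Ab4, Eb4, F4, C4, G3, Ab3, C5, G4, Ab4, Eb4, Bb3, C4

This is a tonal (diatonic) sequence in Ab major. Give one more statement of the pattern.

Eb5 Bb4 C5 G4 Db4 Eb4

Unit = 6 notes; the statements start on F4, Ab4, C5, moving up a 3rd each time.
From Eb5 the diatonic shape gives Eb5 Bb4 C5 G4 Db4 Eb4.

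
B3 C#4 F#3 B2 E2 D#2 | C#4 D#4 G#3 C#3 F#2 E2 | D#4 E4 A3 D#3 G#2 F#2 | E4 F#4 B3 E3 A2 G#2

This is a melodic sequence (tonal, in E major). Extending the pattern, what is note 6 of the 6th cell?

B2

Grouping in 6s, the 6th note of each cell is D#2, E2, F#2, G#2.
Carrying that up a 2nd forward: A2 → B2.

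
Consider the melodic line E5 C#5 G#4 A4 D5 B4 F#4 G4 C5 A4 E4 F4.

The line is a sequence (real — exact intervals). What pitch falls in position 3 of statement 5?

C4

With 4-note cells, note 3 of each statement runs G#4, F#4, E4.
Each moves down a 2nd. Continuing: D4 → C4.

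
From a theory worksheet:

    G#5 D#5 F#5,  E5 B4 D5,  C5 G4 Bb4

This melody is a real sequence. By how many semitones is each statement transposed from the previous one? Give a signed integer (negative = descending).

Unit = 3 notes; the statements start on G#5, E5, C5, moving down a 3rd each time.
G#5 to E5 spans -4 semitones.

-4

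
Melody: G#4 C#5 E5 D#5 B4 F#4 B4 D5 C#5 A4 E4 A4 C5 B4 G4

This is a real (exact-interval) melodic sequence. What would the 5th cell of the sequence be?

With a 5-note motive the entries are G#4, F#4, E4, each down a 2nd from the previous.
Carrying on: D4 → C4.
From C4 the exact shape gives C4 F4 Ab4 G4 Eb4.

C4 F4 Ab4 G4 Eb4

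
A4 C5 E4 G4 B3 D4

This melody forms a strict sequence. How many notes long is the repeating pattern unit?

Try groups of 2 (3 cells in 6 notes):
A4 C5 | E4 G4 | B3 D4
Every group is a transposition down a 4th of the one before; no shorter unit works.

2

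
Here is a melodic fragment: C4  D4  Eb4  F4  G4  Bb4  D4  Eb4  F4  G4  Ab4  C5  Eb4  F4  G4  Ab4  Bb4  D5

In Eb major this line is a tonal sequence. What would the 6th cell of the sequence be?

Ab4 Bb4 C5 D5 Eb5 G5

Taking 6-note groups, the heads are C4, D4, Eb4: the pattern moves up a 2nd.
Continuing the starts: F4 → G4 → Ab4.
So cell 6 is Ab4 Bb4 C5 D5 Eb5 G5.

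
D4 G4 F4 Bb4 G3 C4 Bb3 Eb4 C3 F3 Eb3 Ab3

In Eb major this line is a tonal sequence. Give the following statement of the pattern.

F2 Bb2 Ab2 D3

With a 4-note motive the entries are D4, G3, C3, each down a 5th from the previous.
Statement 4 starts on F2 and keeps the same diatonic contour: F2 Bb2 Ab2 D3.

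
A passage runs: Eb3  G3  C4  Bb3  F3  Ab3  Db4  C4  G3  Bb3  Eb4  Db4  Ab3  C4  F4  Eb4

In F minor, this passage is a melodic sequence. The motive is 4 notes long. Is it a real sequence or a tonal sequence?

Every note is diatonic to F minor.
Cell 1 has +4 semitones from note 1 to 2, but cell 2 has +3 — the interval quality changes while the contour stays the same, which is the hallmark of a tonal sequence.

tonal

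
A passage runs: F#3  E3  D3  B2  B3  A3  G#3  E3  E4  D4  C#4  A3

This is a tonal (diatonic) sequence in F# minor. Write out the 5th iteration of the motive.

Unit = 4 notes; the statements start on F#3, B3, E4, moving up a 4th each time.
Extending up a 4th: A4 → D5.
From D5 the diatonic shape gives D5 C#5 B4 G#4.

D5 C#5 B4 G#4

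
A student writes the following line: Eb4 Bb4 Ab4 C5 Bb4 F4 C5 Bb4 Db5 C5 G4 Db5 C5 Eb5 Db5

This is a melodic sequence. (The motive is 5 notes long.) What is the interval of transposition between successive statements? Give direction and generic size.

Taking 5-note groups, the heads are Eb4, F4, G4: the pattern moves up a 2nd.
From Eb4 to F4: up a 2nd.

up a 2nd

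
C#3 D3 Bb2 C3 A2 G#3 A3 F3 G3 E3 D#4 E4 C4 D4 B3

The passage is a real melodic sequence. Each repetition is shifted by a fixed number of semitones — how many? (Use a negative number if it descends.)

The 5-note cells begin on C#3, G#3, D#4 — each up a 5th from the last.
C#3→G#3 is 56 − 49 = 7 semitones.

7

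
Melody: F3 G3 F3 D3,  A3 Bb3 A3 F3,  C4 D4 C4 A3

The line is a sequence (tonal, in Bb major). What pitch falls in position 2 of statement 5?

Grouping in 4s, the 2nd note of each cell is G3, Bb3, D4.
Each moves up a 3rd. Continuing: F4 → A4.

A4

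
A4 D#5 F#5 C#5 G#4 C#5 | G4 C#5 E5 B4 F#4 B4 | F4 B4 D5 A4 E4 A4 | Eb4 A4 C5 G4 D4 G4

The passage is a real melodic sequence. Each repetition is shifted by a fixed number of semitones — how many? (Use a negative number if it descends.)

-2

Unit = 6 notes; the statements start on A4, G4, F4, Eb4, moving down a 2nd each time.
Counting half-steps from A4 to G4: -2.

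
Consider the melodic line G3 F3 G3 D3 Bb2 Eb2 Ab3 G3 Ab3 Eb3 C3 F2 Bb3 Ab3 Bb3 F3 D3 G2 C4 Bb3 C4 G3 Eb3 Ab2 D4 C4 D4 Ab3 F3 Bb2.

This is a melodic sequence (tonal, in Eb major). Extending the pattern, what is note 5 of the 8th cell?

Bb3

With 6-note cells, note 5 of each statement runs Bb2, C3, D3, Eb3, F3.
Extending up a 2nd: G3 → Ab3 → Bb3.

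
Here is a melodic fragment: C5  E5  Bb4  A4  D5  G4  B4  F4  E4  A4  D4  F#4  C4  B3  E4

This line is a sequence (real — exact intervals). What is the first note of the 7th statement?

With a 5-note motive the entries are C5, G4, D4, each down a 4th from the previous.
Extending the heads down a 4th: A3 → E3 → B2 → F#2.

F#2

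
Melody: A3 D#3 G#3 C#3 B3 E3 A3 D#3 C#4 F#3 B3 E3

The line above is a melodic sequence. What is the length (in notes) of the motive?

4

There are 12 notes; a 4-note unit gives 3 cells:
A3 D#3 G#3 C#3 | B3 E3 A3 D#3 | C#4 F#3 B3 E3
Every group is a transposition up a 2nd of the one before; no shorter unit works.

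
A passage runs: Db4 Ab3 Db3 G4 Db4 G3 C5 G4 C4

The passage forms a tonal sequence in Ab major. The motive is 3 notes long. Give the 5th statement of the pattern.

The 3-note cells begin on Db4, G4, C5 — each up a 4th from the last.
Continuing the starts: F5 → Bb5.
So cell 5 is Bb5 F5 Bb4.

Bb5 F5 Bb4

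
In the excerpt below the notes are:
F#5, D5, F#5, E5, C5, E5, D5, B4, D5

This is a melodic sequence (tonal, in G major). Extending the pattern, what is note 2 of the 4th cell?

A4

With 3-note cells, note 2 of each statement runs D5, C5, B4.
Each moves down a 2nd; the next is A4.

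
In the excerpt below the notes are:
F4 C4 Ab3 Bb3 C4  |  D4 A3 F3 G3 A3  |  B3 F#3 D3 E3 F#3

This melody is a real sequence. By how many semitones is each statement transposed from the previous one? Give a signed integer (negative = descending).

With a 5-note motive the entries are F4, D4, B3, each down a 3rd from the previous.
F4 to D4 spans -3 semitones.

-3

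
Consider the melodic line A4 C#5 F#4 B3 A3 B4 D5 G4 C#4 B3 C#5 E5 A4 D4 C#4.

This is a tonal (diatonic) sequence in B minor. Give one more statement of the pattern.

D5 F#5 B4 E4 D4

Unit = 5 notes; the statements start on A4, B4, C#5, moving up a 2nd each time.
Statement 4 starts on D5 and keeps the same diatonic contour: D5 F#5 B4 E4 D4.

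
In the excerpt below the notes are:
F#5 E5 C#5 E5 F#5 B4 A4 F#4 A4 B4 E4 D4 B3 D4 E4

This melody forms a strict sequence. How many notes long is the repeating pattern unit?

5

There are 15 notes; a 5-note unit gives 3 cells:
F#5 E5 C#5 E5 F#5 | B4 A4 F#4 A4 B4 | E4 D4 B3 D4 E4
Every group is a transposition down a 5th of the one before; no shorter unit works.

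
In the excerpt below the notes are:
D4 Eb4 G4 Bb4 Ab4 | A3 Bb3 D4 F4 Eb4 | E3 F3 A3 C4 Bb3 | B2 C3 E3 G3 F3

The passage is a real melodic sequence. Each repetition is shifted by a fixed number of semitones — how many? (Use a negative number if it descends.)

Unit = 5 notes; the statements start on D4, A3, E3, B2, moving down a 4th each time.
Counting half-steps from D4 to A3: -5.

-5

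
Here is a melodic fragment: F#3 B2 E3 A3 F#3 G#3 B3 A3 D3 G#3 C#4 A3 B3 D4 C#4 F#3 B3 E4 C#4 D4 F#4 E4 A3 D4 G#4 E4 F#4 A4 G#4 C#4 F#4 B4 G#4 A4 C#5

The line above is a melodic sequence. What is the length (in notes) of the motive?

7

35 notes total. Splitting into 5 groups of 7:
F#3 B2 E3 A3 F#3 G#3 B3 | A3 D3 G#3 C#4 A3 B3 D4 | C#4 F#3 B3 E4 C#4 D4 F#4 | E4 A3 D4 G#4 E4 F#4 A4 | G#4 C#4 F#4 B4 G#4 A4 C#5
Every group is a transposition up a 3rd of the one before; no shorter unit works.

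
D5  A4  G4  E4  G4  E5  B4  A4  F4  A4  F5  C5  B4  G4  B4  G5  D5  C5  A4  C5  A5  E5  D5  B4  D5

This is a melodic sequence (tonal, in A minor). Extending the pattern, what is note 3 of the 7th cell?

F5

With 5-note cells, note 3 of each statement runs G4, A4, B4, C5, D5.
Each moves up a 2nd. Continuing: E5 → F5.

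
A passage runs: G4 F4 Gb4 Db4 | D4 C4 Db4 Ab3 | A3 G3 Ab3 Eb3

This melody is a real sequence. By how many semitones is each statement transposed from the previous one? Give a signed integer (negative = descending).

-5

With a 4-note motive the entries are G4, D4, A3, each down a 4th from the previous.
G4→D4 is 62 − 67 = -5 semitones.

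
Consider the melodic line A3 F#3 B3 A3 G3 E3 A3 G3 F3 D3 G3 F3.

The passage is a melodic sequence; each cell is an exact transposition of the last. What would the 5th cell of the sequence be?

Taking 4-note groups, the heads are A3, G3, F3: the pattern moves down a 2nd.
Extending down a 2nd: Eb3 → Db3.
Statement 5 starts on Db3 and keeps the same exact contour: Db3 Bb2 Eb3 Db3.

Db3 Bb2 Eb3 Db3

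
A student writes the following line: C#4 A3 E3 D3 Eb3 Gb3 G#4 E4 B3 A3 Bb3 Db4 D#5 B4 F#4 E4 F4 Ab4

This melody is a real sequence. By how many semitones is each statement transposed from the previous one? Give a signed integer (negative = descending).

Unit = 6 notes; the statements start on C#4, G#4, D#5, moving up a 5th each time.
Counting half-steps from C#4 to G#4: 7.

7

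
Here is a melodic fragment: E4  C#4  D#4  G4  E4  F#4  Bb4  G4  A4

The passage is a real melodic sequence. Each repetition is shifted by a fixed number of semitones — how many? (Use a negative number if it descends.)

3

Taking 3-note groups, the heads are E4, G4, Bb4: the pattern moves up a 3rd.
E4→G4 is 67 − 64 = 3 semitones.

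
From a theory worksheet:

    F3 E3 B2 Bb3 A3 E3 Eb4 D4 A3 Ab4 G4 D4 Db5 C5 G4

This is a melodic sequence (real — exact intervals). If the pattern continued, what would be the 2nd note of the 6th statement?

The unit is 3 notes. Position-2 pitches of the 5 shown cells: E3, A3, D4, G4, C5.
Each moves up a 4th; the next is F5.

F5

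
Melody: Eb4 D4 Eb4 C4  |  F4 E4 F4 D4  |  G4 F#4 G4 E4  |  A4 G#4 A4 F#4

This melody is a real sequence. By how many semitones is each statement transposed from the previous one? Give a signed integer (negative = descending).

Unit = 4 notes; the statements start on Eb4, F4, G4, A4, moving up a 2nd each time.
Counting half-steps from Eb4 to F4: 2.

2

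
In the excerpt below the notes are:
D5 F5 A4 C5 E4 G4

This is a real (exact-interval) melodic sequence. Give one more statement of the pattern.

B3 D4

With a 2-note motive the entries are D5, A4, E4, each down a 4th from the previous.
Statement 4 starts on B3 and keeps the same exact contour: B3 D4.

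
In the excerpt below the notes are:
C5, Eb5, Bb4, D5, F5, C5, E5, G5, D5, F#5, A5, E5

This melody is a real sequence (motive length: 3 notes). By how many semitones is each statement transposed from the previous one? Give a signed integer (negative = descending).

The 3-note cells begin on C5, D5, E5, F#5 — each up a 2nd from the last.
Counting half-steps from C5 to D5: 2.

2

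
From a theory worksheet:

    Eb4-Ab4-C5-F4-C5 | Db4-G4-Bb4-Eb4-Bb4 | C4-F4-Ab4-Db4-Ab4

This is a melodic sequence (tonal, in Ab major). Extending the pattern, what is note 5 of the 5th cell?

F4

The unit is 5 notes. Position-5 pitches of the 3 shown cells: C5, Bb4, Ab4.
Carrying that down a 2nd forward: G4 → F4.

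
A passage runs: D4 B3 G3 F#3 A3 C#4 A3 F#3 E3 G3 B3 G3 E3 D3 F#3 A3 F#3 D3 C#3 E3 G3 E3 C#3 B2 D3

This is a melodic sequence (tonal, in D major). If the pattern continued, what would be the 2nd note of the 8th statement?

Grouping in 5s, the 2nd note of each cell is B3, A3, G3, F#3, E3.
Extending down a 2nd: D3 → C#3 → B2.

B2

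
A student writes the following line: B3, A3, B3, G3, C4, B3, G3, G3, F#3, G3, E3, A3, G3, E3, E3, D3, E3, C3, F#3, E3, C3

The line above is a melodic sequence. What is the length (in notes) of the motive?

21 notes total. Splitting into 3 groups of 7:
B3 A3 B3 G3 C4 B3 G3 | G3 F#3 G3 E3 A3 G3 E3 | E3 D3 E3 C3 F#3 E3 C3
That's a consistent down a 3rd shift per cell, and no other grouping gives one.

7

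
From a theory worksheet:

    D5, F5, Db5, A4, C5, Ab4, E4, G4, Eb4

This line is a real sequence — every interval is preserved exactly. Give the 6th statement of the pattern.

The 3-note cells begin on D5, A4, E4 — each down a 4th from the last.
Extending down a 4th: B3 → F#3 → C#3.
Statement 6 starts on C#3 and keeps the same exact contour: C#3 E3 C3.

C#3 E3 C3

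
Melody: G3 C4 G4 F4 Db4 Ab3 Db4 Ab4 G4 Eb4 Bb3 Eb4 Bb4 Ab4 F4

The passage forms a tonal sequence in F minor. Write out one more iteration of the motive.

Unit = 5 notes; the statements start on G3, Ab3, Bb3, moving up a 2nd each time.
From C4 the diatonic shape gives C4 F4 C5 Bb4 G4.

C4 F4 C5 Bb4 G4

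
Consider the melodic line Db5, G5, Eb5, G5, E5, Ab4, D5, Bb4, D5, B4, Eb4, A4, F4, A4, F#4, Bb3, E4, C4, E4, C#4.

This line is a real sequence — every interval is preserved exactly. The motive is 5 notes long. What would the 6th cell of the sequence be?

Unit = 5 notes; the statements start on Db5, Ab4, Eb4, Bb3, moving down a 4th each time.
Carrying on: F3 → C3.
Statement 6 starts on C3 and keeps the same exact contour: C3 F#3 D3 F#3 D#3.

C3 F#3 D3 F#3 D#3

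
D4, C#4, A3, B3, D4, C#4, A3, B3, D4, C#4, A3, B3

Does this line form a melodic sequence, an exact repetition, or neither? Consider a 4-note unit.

Each 4-note cell is identical (D4 C#4 A3 B3), restated at the same pitch.

repetition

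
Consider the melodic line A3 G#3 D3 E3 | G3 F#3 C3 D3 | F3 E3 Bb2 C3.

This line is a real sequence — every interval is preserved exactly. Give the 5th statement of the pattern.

Unit = 4 notes; the statements start on A3, G3, F3, moving down a 2nd each time.
Extending down a 2nd: Eb3 → Db3.
So cell 5 is Db3 C3 Gb2 Ab2.

Db3 C3 Gb2 Ab2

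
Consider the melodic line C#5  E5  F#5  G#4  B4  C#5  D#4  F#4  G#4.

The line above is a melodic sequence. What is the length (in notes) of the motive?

3

9 notes total. Splitting into 3 groups of 3:
C#5 E5 F#5 | G#4 B4 C#5 | D#4 F#4 G#4
Every group is a transposition down a 4th of the one before; no shorter unit works.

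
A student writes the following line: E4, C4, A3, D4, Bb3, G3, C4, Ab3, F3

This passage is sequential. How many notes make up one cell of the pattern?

3

There are 9 notes; a 3-note unit gives 3 cells:
E4 C4 A3 | D4 Bb3 G3 | C4 Ab3 F3
Every group is a transposition down a 2nd of the one before; no shorter unit works.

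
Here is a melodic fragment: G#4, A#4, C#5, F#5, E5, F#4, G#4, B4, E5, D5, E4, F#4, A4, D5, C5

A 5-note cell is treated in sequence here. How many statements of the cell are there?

15 notes in groups of 5 gives 15/5 = 3 statements.
Starts: G#4, F#4, E4 — each down a 2nd.

3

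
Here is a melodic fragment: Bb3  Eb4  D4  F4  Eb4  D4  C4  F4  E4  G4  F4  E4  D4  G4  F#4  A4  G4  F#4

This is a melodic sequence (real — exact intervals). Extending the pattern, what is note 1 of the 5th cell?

F#4

With 6-note cells, note 1 of each statement runs Bb3, C4, D4.
Each moves up a 2nd. Continuing: E4 → F#4.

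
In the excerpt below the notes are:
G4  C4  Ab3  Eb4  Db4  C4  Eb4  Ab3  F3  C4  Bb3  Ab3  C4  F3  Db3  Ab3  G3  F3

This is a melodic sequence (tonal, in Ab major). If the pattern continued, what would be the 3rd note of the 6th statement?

The unit is 6 notes. Position-3 pitches of the 3 shown cells: Ab3, F3, Db3.
Extending down a 3rd: Bb2 → G2 → Eb2.

Eb2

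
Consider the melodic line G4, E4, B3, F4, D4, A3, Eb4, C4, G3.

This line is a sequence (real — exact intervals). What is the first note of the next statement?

Db4

Unit = 3 notes; the statements start on G4, F4, Eb4, moving down a 2nd each time.
The next head, down a 2nd from Eb4, is Db4.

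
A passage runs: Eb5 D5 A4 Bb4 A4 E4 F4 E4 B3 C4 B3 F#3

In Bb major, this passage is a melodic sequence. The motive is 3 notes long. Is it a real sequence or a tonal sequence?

real

Each cell has the same semitone pattern (-1, -5) — intervals are preserved exactly.
And E4 lies outside Bb major, so the sequence is real rather than tonal.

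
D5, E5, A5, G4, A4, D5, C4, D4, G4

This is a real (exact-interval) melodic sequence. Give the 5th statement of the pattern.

Bb2 C3 F3

Unit = 3 notes; the statements start on D5, G4, C4, moving down a 5th each time.
Extending down a 5th: F3 → Bb2.
Statement 5 starts on Bb2 and keeps the same exact contour: Bb2 C3 F3.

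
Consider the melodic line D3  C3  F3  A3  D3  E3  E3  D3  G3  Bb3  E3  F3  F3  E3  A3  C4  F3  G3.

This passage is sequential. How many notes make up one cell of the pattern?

There are 18 notes; a 6-note unit gives 3 cells:
D3 C3 F3 A3 D3 E3 | E3 D3 G3 Bb3 E3 F3 | F3 E3 A3 C4 F3 G3
Every group is a transposition up a 2nd of the one before; no shorter unit works.

6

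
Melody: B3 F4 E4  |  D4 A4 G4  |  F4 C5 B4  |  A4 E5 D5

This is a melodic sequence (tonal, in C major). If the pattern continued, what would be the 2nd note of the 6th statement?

Grouping in 3s, the 2nd note of each cell is F4, A4, C5, E5.
Extending up a 3rd: G5 → B5.

B5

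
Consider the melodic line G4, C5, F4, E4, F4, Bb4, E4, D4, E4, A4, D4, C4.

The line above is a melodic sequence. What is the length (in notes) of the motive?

4

Try groups of 4 (3 cells in 12 notes):
G4 C5 F4 E4 | F4 Bb4 E4 D4 | E4 A4 D4 C4
Every group is a transposition down a 2nd of the one before; no shorter unit works.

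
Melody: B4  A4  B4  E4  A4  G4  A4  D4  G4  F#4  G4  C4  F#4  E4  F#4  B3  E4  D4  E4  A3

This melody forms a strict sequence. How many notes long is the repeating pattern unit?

4

20 notes total. Splitting into 5 groups of 4:
B4 A4 B4 E4 | A4 G4 A4 D4 | G4 F#4 G4 C4 | F#4 E4 F#4 B3 | E4 D4 E4 A3
Each cell is the previous one down a 2nd — so the unit is 4 notes.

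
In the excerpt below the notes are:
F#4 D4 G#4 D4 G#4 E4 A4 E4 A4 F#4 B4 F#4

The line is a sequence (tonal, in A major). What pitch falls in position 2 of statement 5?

With 4-note cells, note 2 of each statement runs D4, E4, F#4.
Carrying that up a 2nd forward: G#4 → A4.

A4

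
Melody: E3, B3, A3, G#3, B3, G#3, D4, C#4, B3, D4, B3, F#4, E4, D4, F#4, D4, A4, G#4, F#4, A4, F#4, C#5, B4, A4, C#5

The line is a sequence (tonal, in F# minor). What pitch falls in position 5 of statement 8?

B5

The unit is 5 notes. Position-5 pitches of the 5 shown cells: B3, D4, F#4, A4, C#5.
Each moves up a 3rd. Continuing: E5 → G#5 → B5.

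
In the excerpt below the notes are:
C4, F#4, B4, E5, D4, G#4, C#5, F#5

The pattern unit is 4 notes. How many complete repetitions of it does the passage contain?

2

8 notes in groups of 4 gives 8/4 = 2 statements.
Starts: C4, D4 — each up a 2nd.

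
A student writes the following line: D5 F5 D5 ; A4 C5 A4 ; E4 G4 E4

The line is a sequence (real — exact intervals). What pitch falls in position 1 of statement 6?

With 3-note cells, note 1 of each statement runs D5, A4, E4.
Each moves down a 4th. Continuing: B3 → F#3 → C#3.

C#3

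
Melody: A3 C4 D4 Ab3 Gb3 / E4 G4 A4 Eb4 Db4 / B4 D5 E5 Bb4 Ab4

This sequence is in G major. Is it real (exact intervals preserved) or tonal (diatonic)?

Each cell has the same semitone pattern (3, 2, -6, -2) — intervals are preserved exactly.
And Ab3 lies outside G major, so the sequence is real rather than tonal.

real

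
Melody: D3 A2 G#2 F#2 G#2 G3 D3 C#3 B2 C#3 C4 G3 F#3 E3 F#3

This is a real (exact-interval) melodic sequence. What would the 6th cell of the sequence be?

Eb5 Bb4 A4 G4 A4

Unit = 5 notes; the statements start on D3, G3, C4, moving up a 4th each time.
Carrying on: F4 → Bb4 → Eb5.
So cell 6 is Eb5 Bb4 A4 G4 A4.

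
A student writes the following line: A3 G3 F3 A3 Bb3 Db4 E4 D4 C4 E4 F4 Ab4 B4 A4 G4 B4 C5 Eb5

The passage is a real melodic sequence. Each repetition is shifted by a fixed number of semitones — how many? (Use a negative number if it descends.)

7

Unit = 6 notes; the statements start on A3, E4, B4, moving up a 5th each time.
Counting half-steps from A3 to E4: 7.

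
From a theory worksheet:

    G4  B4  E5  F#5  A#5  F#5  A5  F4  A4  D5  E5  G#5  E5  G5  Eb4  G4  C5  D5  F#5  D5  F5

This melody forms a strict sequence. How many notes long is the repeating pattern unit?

21 notes total. Splitting into 3 groups of 7:
G4 B4 E5 F#5 A#5 F#5 A5 | F4 A4 D5 E5 G#5 E5 G5 | Eb4 G4 C5 D5 F#5 D5 F5
That's a consistent down a 2nd shift per cell, and no other grouping gives one.

7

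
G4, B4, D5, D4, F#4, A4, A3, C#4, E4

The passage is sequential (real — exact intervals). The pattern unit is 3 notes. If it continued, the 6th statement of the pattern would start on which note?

With a 3-note motive the entries are G4, D4, A3, each down a 4th from the previous.
Continuing: E3 → B2 → F#2. Statement 6 starts on F#2.

F#2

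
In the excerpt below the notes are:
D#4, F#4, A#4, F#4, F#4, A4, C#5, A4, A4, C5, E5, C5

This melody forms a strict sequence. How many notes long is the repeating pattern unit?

4

There are 12 notes; a 4-note unit gives 3 cells:
D#4 F#4 A#4 F#4 | F#4 A4 C#5 A4 | A4 C5 E5 C5
That's a consistent up a 3rd shift per cell, and no other grouping gives one.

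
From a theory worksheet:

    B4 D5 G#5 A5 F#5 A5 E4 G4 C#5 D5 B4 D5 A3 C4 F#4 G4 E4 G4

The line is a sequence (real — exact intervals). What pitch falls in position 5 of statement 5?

D3

Grouping in 6s, the 5th note of each cell is F#5, B4, E4.
Each moves down a 5th. Continuing: A3 → D3.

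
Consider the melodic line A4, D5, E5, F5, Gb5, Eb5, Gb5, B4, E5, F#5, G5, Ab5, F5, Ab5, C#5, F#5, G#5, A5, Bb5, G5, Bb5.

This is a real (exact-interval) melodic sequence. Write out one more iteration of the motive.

D#5 G#5 A#5 B5 C6 A5 C6

The 7-note cells begin on A4, B4, C#5 — each up a 2nd from the last.
Statement 4 starts on D#5 and keeps the same exact contour: D#5 G#5 A#5 B5 C6 A5 C6.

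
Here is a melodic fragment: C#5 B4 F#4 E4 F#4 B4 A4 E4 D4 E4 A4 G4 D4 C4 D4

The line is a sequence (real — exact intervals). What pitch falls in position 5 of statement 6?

The unit is 5 notes. Position-5 pitches of the 3 shown cells: F#4, E4, D4.
Each moves down a 2nd. Continuing: C4 → Bb3 → Ab3.

Ab3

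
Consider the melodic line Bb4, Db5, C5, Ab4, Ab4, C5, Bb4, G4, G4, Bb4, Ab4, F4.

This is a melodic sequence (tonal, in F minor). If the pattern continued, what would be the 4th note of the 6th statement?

With 4-note cells, note 4 of each statement runs Ab4, G4, F4.
Extending down a 2nd: Eb4 → Db4 → C4.

C4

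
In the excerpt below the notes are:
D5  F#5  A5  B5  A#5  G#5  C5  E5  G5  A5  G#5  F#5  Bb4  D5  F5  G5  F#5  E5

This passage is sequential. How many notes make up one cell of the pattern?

Try groups of 6 (3 cells in 18 notes):
D5 F#5 A5 B5 A#5 G#5 | C5 E5 G5 A5 G#5 F#5 | Bb4 D5 F5 G5 F#5 E5
That's a consistent down a 2nd shift per cell, and no other grouping gives one.

6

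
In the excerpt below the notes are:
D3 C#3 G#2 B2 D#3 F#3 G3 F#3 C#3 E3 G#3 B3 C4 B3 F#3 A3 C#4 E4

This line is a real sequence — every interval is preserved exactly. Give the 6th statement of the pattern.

The 6-note cells begin on D3, G3, C4 — each up a 4th from the last.
Carrying on: F4 → Bb4 → Eb5.
From Eb5 the exact shape gives Eb5 D5 A4 C5 E5 G5.

Eb5 D5 A4 C5 E5 G5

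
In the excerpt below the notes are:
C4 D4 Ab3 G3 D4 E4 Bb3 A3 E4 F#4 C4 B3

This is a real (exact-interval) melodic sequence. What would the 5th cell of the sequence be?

G#4 A#4 E4 D#4

Taking 4-note groups, the heads are C4, D4, E4: the pattern moves up a 2nd.
Continuing the starts: F#4 → G#4.
From G#4 the exact shape gives G#4 A#4 E4 D#4.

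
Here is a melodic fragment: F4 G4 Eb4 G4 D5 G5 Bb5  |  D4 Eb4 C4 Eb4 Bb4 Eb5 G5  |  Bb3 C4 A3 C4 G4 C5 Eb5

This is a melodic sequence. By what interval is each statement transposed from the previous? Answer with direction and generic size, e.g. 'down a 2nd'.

Taking 7-note groups, the heads are F4, D4, Bb3: the pattern moves down a 3rd.
From F4 to D4: down a 3rd.

down a 3rd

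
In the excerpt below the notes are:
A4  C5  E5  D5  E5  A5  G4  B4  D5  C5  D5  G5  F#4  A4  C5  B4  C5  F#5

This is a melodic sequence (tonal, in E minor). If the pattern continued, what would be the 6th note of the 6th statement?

C5

With 6-note cells, note 6 of each statement runs A5, G5, F#5.
Carrying that down a 2nd forward: E5 → D5 → C5.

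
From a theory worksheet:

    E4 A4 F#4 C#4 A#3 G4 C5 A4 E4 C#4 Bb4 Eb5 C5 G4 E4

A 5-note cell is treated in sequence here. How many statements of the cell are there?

3

15 notes in groups of 5 gives 15/5 = 3 statements.
Starts: E4, G4, Bb4 — each up a 3rd.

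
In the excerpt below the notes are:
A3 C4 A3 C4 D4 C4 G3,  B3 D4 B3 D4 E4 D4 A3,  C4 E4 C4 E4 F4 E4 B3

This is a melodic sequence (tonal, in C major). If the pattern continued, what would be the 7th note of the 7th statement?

F4

Grouping in 7s, the 7th note of each cell is G3, A3, B3.
Carrying that up a 2nd forward: C4 → D4 → E4 → F4.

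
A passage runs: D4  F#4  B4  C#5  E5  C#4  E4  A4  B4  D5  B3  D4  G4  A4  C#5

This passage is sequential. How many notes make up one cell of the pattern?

5

There are 15 notes; a 5-note unit gives 3 cells:
D4 F#4 B4 C#5 E5 | C#4 E4 A4 B4 D5 | B3 D4 G4 A4 C#5
Each cell is the previous one down a 2nd — so the unit is 5 notes.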